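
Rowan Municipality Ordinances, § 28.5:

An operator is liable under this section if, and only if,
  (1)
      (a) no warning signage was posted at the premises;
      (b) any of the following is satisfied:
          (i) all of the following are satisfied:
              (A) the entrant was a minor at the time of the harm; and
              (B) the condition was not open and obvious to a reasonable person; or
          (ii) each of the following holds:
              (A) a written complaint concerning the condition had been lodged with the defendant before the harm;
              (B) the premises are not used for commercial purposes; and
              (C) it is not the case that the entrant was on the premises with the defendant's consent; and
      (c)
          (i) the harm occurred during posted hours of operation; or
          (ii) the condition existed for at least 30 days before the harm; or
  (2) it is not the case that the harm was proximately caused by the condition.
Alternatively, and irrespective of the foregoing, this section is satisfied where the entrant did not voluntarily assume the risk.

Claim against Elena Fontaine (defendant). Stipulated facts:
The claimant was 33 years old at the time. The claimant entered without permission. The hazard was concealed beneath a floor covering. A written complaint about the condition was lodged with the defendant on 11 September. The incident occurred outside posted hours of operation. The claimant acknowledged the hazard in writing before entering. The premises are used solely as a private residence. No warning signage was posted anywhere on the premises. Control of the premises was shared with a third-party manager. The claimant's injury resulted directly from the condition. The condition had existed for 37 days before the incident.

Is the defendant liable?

Yes — liable.

(a) no signage posted — met.
(A) entrant a minor — not met.
(B) not open/obvious — met.
(i) = F AND T = false.
(A) complaint lodged — holds.
(B) not (commercial use) — holds.
(C) not (consent to enter) — holds.
(ii) = T AND T AND T = true.
So (b) is satisfied (F OR T).
(i) during posted hours — not satisfied.
(ii) condition ≥30 days old — holds.
(c) = F OR T = true.
(1) = T AND T AND T = true.
(2) not (proximate cause) — fails.
Overall: T OR F → true.
Exception (no assumed risk) — not satisfied.
Result: main true OR exception false → true.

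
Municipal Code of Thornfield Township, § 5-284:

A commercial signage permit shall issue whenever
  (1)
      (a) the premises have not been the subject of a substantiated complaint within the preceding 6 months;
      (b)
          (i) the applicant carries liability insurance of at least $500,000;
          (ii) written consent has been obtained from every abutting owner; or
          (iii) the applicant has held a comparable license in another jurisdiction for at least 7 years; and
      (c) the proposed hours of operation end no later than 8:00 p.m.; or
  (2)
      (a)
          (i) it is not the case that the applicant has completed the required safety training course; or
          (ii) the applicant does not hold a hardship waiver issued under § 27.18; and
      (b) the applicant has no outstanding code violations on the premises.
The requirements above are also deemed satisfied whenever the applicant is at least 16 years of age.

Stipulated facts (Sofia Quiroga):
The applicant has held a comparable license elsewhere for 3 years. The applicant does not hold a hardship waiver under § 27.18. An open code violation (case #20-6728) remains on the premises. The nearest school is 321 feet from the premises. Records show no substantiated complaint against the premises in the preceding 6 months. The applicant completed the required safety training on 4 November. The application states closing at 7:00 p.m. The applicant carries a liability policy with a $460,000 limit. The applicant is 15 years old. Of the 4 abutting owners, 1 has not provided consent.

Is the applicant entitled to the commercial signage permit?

No — denied.

(a) no complaint in 6 mo. — holds.
(i) insurance ≥ $500,000 — fails.
(ii) all abutters consent — not met.
(iii) prior license ≥ 7 yr — not satisfied.
(b) = F OR F OR F = false.
(c) closes by 8 p.m. — satisfied.
(1): T AND F AND T → false.
(i) not (safety training) — not satisfied.
(ii) not (hardship waiver) — holds.
(a): F OR T → true.
(b) no code violations — not met.
(2): T AND F → false.
Overall = F OR F = false.
Exception (age ≥ 16) — not satisfied.
Result: main false OR exception false → false.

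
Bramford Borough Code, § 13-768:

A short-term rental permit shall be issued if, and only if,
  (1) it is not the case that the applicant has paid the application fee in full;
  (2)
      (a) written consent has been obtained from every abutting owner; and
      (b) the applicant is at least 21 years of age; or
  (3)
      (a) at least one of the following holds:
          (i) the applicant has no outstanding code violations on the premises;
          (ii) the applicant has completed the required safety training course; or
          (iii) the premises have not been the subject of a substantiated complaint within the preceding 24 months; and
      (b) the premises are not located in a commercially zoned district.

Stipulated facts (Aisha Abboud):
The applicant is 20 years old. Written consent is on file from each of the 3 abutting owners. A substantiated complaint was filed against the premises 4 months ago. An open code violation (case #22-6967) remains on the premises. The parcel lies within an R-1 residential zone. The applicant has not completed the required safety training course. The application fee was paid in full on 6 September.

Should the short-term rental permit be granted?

No — denied.

(1) not (fee paid) — not met.
(a) all abutters consent — satisfied.
(b) age ≥ 21 — not met.
(2): T AND F → false.
(i) no code violations — fails.
(ii) safety training — not satisfied.
(iii) no complaint in 24 mo. — fails.
(a): F OR F OR F → false.
(b) not (commercially zoned) — satisfied.
So (3) is not satisfied (F AND T).
Overall = F OR F OR F = false.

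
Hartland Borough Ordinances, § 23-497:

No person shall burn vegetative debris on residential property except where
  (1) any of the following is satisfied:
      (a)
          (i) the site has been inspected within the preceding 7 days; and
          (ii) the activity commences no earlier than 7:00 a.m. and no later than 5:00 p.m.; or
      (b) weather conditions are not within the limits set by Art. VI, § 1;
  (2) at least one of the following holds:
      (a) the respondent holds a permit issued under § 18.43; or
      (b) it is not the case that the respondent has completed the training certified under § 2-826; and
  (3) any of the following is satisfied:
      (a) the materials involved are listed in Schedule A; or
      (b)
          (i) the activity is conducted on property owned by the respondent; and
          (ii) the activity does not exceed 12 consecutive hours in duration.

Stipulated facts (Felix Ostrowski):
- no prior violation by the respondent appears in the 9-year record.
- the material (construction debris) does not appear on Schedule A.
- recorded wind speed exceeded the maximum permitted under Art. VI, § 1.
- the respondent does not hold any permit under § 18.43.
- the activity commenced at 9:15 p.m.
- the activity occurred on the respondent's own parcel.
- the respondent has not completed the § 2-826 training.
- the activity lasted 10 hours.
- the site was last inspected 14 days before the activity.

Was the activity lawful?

Yes — lawful.

(i) site inspected — fails.
(ii) start within hours — fails.
So (a) is not satisfied (F AND F).
(b) not (weather ok) — satisfied.
(1): F OR T → true.
(a) holds permit — not met.
(b) not (training certified) — holds.
(2) = F OR T = true.
(a) Schedule A material — not satisfied.
(i) own property — satisfied.
(ii) ≤ 12 hrs duration — met.
(b) = T AND T = true.
So (3) is satisfied (F OR T).
Overall: T AND T AND T → true.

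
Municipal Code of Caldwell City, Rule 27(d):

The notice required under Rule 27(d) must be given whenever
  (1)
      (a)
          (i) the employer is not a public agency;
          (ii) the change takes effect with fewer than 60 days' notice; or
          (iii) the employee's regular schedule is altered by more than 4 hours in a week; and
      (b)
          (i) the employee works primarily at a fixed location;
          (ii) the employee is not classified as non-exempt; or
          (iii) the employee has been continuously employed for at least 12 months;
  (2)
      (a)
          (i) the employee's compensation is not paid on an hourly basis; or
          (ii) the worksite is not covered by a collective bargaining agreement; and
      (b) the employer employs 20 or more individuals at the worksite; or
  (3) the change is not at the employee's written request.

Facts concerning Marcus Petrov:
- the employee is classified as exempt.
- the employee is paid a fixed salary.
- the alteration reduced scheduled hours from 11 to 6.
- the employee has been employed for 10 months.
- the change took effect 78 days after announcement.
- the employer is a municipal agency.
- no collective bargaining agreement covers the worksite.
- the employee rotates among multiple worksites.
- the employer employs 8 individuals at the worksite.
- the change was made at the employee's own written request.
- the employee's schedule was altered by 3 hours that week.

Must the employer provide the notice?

No — not required.

(i) not (public agency) — not satisfied.
(ii) < 60 days' notice — not satisfied.
(iii) schedule shift > 4h — not satisfied.
So (a) is not satisfied (F OR F OR F).
(i) fixed location — not satisfied.
(ii) not (non-exempt) — satisfied.
(iii) tenure ≥ 12 mo. — fails.
(b): F OR T OR F → true.
So (1) is not satisfied (F AND T).
(i) not (hourly-paid) — met.
(ii) no CBA — met.
So (a) is satisfied (T OR T).
(b) ≥ 20 at site — fails.
So (2) is not satisfied (T AND F).
(3) not employee-requested — not met.
Overall = F OR F OR F = false.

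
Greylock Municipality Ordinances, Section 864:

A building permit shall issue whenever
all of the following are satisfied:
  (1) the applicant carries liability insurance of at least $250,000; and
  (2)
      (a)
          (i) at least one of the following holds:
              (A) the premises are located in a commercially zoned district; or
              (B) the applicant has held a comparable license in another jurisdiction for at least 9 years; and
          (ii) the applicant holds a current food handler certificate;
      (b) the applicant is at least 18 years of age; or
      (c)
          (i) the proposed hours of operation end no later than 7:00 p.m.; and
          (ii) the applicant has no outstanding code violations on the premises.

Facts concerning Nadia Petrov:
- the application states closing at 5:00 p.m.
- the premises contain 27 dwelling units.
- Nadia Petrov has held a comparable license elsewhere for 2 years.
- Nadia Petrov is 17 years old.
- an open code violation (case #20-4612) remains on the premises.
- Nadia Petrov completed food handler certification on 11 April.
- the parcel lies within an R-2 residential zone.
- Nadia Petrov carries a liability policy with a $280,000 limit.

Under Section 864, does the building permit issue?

No — denied.

(1) insurance ≥ $250,000 — met.
(A) commercially zoned — not met.
(B) prior license ≥ 9 yr — not met.
So (i) is not satisfied (F OR F).
(ii) food handler cert. — holds.
(a) = F AND T = false.
(b) age ≥ 18 — fails.
(i) closes by 7 p.m. — holds.
(ii) no code violations — not satisfied.
(c) = T AND F = false.
(2): F OR F OR F → false.
Overall: T AND F → false.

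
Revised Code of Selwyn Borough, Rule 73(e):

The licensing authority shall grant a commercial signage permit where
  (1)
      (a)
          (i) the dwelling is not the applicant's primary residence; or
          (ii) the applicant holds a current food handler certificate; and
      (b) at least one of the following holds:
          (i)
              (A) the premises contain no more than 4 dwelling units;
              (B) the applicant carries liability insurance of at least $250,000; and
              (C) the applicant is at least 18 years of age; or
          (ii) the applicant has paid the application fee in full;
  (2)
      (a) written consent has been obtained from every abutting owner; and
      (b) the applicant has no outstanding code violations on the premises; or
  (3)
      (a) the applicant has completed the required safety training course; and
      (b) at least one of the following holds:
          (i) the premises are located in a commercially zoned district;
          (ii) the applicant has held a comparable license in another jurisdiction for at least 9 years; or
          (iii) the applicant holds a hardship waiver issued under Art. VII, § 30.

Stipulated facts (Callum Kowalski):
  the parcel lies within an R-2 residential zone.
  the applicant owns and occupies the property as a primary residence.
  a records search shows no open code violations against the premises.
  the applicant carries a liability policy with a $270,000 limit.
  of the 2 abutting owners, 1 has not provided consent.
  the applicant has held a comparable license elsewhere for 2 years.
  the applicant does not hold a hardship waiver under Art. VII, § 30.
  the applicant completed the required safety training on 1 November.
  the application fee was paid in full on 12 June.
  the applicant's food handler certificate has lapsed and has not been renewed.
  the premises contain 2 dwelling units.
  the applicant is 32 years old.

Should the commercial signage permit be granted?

No — denied.

(i) not (primary residence) — not met.
(ii) food handler cert. — not met.
(a): F OR F → false.
(A) ≤ 4 units — satisfied.
(B) insurance ≥ $250,000 — holds.
(C) age ≥ 18 — satisfied.
(i) = T AND T AND T = true.
(ii) fee paid — satisfied.
(b) = T OR T = true.
So (1) is not satisfied (F AND T).
(a) all abutters consent — not met.
(b) no code violations — met.
(2) = F AND T = false.
(a) safety training — met.
(i) commercially zoned — not met.
(ii) prior license ≥ 9 yr — fails.
(iii) hardship waiver — not satisfied.
(b): F OR F OR F → false.
(3) = T AND F = false.
Overall = F OR F OR F = false.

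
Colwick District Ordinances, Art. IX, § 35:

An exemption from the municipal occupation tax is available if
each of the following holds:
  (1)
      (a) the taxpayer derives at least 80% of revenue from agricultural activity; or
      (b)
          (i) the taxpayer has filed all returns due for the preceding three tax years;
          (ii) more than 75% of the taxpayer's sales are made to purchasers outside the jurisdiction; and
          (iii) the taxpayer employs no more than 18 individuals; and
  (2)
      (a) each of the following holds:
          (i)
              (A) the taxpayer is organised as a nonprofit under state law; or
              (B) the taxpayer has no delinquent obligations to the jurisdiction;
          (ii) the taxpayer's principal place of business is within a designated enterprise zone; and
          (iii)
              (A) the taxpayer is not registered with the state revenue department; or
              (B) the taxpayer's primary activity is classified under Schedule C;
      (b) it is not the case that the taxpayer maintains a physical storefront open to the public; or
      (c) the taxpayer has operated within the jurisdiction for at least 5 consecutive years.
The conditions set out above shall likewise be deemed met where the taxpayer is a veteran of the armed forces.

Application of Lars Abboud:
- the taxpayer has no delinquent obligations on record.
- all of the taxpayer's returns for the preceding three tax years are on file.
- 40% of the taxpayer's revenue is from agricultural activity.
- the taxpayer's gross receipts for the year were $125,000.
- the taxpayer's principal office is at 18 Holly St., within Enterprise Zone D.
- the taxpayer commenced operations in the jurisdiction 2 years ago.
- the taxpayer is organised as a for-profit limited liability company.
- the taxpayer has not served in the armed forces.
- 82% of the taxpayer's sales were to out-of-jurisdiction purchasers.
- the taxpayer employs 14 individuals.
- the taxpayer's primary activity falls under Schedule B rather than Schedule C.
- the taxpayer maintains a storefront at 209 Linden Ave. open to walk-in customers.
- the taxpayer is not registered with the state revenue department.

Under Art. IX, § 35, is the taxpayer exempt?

(a) ≥80% agricultural — not satisfied.
(i) returns current — met.
(ii) >75% out-of-jur. sales — satisfied.
(iii) ≤ 18 employees — met.
So (b) is satisfied (T AND T AND T).
(1): F OR T → true.
(A) nonprofit — fails.
(B) no delinquency — holds.
So (i) is satisfied (F OR T).
(ii) in enterprise zone — holds.
(A) not (state-registered) — satisfied.
(B) Schedule C activity — fails.
So (iii) is satisfied (T OR F).
So (a) is satisfied (T AND T AND T).
(b) not (has storefront) — not satisfied.
(c) ≥ 5 yrs in jurisdiction — fails.
So (2) is satisfied (T OR F OR F).
Overall: T AND T → true.
Exception (veteran) — not satisfied.
Result: main true OR exception false → true.

Yes — exempt.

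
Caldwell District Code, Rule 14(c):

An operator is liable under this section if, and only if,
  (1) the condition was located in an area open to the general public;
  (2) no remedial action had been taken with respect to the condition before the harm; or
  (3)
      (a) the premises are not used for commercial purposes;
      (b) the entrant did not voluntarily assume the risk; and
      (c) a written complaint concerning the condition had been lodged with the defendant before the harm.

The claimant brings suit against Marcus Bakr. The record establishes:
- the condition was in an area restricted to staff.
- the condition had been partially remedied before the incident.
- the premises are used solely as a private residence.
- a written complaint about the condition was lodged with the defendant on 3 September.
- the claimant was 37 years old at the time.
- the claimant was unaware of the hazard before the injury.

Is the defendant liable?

(1) public area — not satisfied.
(2) no remedial action — not met.
(a) not (commercial use) — met.
(b) no assumed risk — satisfied.
(c) complaint lodged — holds.
(3) = T AND T AND T = true.
So Overall is satisfied (F OR F OR T).

Yes — liable.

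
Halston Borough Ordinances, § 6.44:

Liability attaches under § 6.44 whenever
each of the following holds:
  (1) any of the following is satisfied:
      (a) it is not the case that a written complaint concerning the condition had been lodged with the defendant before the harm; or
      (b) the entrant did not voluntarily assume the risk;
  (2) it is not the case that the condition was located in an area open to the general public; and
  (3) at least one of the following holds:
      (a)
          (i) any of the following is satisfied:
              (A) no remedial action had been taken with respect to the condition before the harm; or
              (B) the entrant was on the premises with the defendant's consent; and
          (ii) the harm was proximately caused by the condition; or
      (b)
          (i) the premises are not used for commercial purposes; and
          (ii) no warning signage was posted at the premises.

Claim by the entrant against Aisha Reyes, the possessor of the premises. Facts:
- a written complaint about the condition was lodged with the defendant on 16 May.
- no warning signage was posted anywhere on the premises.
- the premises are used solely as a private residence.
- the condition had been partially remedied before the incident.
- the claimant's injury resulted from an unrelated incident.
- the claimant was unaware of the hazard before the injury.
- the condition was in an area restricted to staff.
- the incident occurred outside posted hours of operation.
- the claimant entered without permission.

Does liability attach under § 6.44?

(a) not (complaint lodged) — not satisfied.
(b) no assumed risk — holds.
(1): F OR T → true.
(2) not (public area) — holds.
(A) no remedial action — not satisfied.
(B) consent to enter — fails.
(i): F OR F → false.
(ii) proximate cause — not satisfied.
(a): F AND F → false.
(i) not (commercial use) — met.
(ii) no signage posted — holds.
(b) = T AND T = true.
So (3) is satisfied (F OR T).
Overall = T AND T AND T = true.

Yes — liable.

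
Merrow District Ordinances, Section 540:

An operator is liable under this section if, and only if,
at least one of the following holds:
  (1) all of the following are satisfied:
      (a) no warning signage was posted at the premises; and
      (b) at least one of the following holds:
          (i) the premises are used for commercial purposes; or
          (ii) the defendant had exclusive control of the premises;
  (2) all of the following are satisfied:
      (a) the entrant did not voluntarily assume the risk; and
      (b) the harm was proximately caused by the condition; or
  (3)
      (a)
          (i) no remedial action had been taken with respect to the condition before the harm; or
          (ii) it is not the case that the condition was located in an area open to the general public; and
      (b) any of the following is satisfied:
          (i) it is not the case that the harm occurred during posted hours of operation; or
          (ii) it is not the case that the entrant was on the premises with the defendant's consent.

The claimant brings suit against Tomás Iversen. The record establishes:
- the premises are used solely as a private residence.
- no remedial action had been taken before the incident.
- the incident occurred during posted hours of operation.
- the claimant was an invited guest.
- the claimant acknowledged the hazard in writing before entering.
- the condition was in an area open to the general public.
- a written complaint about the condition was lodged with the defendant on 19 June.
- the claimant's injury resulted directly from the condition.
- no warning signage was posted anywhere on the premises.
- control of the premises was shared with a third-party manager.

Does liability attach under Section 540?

No — not liable.

(a) no signage posted — satisfied.
(i) commercial use — not met.
(ii) exclusive control — fails.
(b): F OR F → false.
(1) = T AND F = false.
(a) no assumed risk — fails.
(b) proximate cause — holds.
(2): F AND T → false.
(i) no remedial action — holds.
(ii) not (public area) — fails.
(a) = T OR F = true.
(i) not (during posted hours) — fails.
(ii) not (consent to enter) — not met.
(b) = F OR F = false.
(3) = T AND F = false.
Overall: F OR F OR F → false.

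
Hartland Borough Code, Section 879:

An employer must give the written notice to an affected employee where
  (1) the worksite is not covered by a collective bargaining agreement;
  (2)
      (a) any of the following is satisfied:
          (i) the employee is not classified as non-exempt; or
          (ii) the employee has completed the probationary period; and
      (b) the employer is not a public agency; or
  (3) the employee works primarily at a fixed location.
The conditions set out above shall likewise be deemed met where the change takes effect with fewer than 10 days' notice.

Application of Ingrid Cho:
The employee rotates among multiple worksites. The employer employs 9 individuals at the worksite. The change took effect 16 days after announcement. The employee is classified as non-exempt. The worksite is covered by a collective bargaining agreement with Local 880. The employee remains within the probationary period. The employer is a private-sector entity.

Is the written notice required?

No — not required.

(1) no CBA — not satisfied.
(i) not (non-exempt) — not satisfied.
(ii) past probation — not met.
So (a) is not satisfied (F OR F).
(b) not (public agency) — satisfied.
So (2) is not satisfied (F AND T).
(3) fixed location — not satisfied.
So Overall is not satisfied (F OR F OR F).
Exception (< 10 days' notice) — not satisfied.
Result: main false OR exception false → false.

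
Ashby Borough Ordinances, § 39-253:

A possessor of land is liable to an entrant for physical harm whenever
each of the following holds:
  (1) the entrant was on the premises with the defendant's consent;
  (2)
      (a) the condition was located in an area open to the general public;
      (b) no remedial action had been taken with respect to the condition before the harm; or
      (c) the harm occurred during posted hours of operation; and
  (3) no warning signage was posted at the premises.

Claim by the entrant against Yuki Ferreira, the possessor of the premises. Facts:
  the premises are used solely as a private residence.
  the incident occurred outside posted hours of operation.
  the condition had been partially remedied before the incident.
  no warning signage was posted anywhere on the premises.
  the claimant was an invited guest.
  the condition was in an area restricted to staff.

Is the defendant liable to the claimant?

(1) consent to enter — holds.
(a) public area — fails.
(b) no remedial action — not met.
(c) during posted hours — not met.
(2): F OR F OR F → false.
(3) no signage posted — met.
Overall = T AND F AND T = false.

No — not liable.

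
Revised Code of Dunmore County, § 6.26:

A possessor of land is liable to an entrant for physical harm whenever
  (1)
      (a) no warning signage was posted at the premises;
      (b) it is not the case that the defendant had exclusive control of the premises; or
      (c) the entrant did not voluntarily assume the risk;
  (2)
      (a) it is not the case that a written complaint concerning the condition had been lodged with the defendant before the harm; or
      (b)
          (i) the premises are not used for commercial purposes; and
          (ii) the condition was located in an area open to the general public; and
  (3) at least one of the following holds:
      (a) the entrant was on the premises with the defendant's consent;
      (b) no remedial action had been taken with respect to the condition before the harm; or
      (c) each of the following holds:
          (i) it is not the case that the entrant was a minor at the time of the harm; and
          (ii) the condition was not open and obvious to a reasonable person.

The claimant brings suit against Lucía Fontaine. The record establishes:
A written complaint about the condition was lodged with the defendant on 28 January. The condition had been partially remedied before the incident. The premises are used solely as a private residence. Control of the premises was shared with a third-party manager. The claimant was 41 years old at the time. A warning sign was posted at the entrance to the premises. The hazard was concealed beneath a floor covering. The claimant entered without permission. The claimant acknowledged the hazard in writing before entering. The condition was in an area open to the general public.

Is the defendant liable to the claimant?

Yes — liable.

(a) no signage posted — fails.
(b) not (exclusive control) — met.
(c) no assumed risk — not met.
So (1) is satisfied (F OR T OR F).
(a) not (complaint lodged) — not met.
(i) not (commercial use) — satisfied.
(ii) public area — met.
(b): T AND T → true.
(2): F OR T → true.
(a) consent to enter — fails.
(b) no remedial action — not met.
(i) not (entrant a minor) — satisfied.
(ii) not open/obvious — satisfied.
So (c) is satisfied (T AND T).
(3) = F OR F OR T = true.
Overall: T AND T AND T → true.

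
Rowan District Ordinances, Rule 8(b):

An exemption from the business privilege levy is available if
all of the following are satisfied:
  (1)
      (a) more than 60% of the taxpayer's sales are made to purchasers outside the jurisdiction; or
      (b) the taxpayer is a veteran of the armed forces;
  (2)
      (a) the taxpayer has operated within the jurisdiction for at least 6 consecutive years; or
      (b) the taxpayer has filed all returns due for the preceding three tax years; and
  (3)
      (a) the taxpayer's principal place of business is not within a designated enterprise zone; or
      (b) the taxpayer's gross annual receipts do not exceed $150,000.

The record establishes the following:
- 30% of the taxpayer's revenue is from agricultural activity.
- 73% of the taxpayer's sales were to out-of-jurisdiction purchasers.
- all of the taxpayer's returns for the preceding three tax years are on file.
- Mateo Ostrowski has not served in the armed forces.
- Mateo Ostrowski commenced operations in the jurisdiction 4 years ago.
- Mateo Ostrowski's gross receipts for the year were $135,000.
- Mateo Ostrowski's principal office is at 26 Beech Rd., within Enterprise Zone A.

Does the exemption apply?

Yes — exempt.

(a) >60% out-of-jur. sales — holds.
(b) veteran — not met.
(1) = T OR F = true.
(a) ≥ 6 yrs in jurisdiction — not met.
(b) returns current — holds.
(2): F OR T → true.
(a) not (in enterprise zone) — not satisfied.
(b) receipts ≤ $150,000 — met.
(3): F OR T → true.
So Overall is satisfied (T AND T AND T).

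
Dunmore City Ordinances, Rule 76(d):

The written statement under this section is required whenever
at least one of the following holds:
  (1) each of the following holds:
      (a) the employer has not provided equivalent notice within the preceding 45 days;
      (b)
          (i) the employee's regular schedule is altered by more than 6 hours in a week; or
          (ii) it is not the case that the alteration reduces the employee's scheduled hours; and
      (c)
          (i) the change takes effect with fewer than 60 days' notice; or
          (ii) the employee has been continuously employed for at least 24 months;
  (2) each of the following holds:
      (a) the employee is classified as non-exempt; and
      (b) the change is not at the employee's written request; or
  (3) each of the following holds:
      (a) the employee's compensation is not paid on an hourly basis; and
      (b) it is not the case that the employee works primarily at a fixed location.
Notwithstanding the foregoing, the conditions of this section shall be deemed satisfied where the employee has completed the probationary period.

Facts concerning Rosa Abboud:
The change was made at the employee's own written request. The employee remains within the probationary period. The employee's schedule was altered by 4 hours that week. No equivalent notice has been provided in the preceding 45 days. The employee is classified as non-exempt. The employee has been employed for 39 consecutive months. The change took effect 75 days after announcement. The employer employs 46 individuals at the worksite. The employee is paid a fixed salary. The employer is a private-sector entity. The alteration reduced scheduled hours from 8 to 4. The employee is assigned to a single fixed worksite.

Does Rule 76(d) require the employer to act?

No — not required.

(a) no recent notice — holds.
(i) schedule shift > 6h — not satisfied.
(ii) not (hours reduced) — not met.
(b) = F OR F = false.
(i) < 60 days' notice — not satisfied.
(ii) tenure ≥ 24 mo. — met.
So (c) is satisfied (F OR T).
So (1) is not satisfied (T AND F AND T).
(a) non-exempt — met.
(b) not employee-requested — not met.
So (2) is not satisfied (T AND F).
(a) not (hourly-paid) — satisfied.
(b) not (fixed location) — not met.
(3) = T AND F = false.
Overall: F OR F OR F → false.
Exception (past probation) — not satisfied.
Result: main false OR exception false → false.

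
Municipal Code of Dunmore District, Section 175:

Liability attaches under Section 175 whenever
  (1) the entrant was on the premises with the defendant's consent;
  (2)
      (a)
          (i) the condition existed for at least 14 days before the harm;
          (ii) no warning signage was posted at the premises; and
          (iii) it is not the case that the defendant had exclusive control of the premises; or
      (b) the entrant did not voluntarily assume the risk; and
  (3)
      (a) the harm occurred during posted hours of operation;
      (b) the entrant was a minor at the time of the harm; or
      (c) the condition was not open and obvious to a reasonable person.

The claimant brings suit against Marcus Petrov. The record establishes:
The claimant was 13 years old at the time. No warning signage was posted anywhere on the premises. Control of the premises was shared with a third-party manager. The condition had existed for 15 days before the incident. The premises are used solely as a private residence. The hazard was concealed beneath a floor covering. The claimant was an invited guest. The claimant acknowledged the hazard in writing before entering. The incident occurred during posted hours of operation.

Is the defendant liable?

(1) consent to enter — met.
(i) condition ≥14 days old — satisfied.
(ii) no signage posted — satisfied.
(iii) not (exclusive control) — satisfied.
(a) = T AND T AND T = true.
(b) no assumed risk — not met.
(2) = T OR F = true.
(a) during posted hours — met.
(b) entrant a minor — satisfied.
(c) not open/obvious — satisfied.
(3) = T OR T OR T = true.
So Overall is satisfied (T AND T AND T).

Yes — liable.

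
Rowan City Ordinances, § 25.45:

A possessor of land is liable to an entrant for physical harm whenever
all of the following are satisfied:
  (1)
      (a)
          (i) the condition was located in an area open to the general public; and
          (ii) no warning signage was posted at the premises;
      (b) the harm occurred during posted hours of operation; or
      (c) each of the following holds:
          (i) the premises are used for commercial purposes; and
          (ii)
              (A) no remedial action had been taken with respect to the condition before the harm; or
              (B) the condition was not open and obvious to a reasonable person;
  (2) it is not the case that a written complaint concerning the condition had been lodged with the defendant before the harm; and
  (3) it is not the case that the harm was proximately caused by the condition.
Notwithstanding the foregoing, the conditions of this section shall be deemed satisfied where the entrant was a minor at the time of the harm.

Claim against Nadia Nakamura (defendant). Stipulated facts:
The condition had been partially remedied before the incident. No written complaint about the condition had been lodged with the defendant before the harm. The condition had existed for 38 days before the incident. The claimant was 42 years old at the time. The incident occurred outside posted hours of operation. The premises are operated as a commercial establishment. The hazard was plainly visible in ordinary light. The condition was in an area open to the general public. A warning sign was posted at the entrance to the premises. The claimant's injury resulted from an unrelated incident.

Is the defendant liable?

(i) public area — satisfied.
(ii) no signage posted — not met.
(a) = T AND F = false.
(b) during posted hours — fails.
(i) commercial use — holds.
(A) no remedial action — not satisfied.
(B) not open/obvious — fails.
So (ii) is not satisfied (F OR F).
(c) = T AND F = false.
(1): F OR F OR F → false.
(2) not (complaint lodged) — met.
(3) not (proximate cause) — met.
Overall: F AND T AND T → false.
Exception (entrant a minor) — not satisfied.
Result: main false OR exception false → false.

No — not liable.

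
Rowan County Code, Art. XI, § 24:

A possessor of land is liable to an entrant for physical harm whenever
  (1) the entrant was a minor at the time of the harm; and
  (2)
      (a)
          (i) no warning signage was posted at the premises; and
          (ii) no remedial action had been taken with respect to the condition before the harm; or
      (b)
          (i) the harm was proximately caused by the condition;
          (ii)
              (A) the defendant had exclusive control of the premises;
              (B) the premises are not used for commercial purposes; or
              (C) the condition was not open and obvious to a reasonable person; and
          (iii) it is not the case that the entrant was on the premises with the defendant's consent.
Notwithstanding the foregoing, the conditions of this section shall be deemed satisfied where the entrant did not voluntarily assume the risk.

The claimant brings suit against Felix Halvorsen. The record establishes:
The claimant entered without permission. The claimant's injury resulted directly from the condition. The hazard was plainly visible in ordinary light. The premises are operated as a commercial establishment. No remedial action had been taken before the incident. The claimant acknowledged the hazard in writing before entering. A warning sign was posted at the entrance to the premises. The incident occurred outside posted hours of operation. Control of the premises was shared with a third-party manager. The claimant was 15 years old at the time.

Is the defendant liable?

No — not liable.

(1) entrant a minor — satisfied.
(i) no signage posted — fails.
(ii) no remedial action — holds.
So (a) is not satisfied (F AND T).
(i) proximate cause — met.
(A) exclusive control — fails.
(B) not (commercial use) — not met.
(C) not open/obvious — fails.
So (ii) is not satisfied (F OR F OR F).
(iii) not (consent to enter) — satisfied.
(b) = T AND F AND T = false.
(2): F OR F → false.
Overall = T AND F = false.
Exception (no assumed risk) — not satisfied.
Result: main false OR exception false → false.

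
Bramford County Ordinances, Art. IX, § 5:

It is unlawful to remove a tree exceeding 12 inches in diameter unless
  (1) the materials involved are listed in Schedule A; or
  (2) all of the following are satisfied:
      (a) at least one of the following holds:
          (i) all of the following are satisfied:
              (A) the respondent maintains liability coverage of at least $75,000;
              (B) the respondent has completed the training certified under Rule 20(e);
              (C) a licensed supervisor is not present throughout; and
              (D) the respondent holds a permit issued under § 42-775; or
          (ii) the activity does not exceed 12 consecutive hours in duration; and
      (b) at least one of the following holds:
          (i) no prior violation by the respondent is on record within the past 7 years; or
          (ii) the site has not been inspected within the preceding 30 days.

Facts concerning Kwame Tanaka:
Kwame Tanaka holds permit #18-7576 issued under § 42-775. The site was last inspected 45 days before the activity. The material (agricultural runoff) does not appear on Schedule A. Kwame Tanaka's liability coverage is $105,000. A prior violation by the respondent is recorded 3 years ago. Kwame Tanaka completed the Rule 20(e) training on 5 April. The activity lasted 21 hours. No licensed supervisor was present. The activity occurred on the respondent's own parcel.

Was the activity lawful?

(1) Schedule A material — not met.
(A) coverage ≥ $75,000 — holds.
(B) training certified — satisfied.
(C) not (supervisor present) — met.
(D) holds permit — holds.
So (i) is satisfied (T AND T AND T AND T).
(ii) ≤ 12 hrs duration — not met.
(a) = T OR F = true.
(i) no prior violation — not satisfied.
(ii) not (site inspected) — met.
So (b) is satisfied (F OR T).
(2) = T AND T = true.
Overall = F OR T = true.

Yes — lawful.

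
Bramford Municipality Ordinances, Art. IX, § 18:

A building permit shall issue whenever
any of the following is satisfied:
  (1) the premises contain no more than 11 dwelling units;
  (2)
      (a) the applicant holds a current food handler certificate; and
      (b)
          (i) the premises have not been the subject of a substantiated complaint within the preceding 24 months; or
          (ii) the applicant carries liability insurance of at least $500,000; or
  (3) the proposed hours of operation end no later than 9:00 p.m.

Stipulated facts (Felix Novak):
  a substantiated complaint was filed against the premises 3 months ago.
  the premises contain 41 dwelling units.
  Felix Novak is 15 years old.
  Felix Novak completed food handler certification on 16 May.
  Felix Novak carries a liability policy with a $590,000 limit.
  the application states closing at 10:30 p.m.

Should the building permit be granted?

(1) ≤ 11 units — not satisfied.
(a) food handler cert. — met.
(i) no complaint in 24 mo. — fails.
(ii) insurance ≥ $500,000 — met.
(b) = F OR T = true.
(2) = T AND T = true.
(3) closes by 9 p.m. — fails.
Overall: F OR T OR F → true.

Yes — granted.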